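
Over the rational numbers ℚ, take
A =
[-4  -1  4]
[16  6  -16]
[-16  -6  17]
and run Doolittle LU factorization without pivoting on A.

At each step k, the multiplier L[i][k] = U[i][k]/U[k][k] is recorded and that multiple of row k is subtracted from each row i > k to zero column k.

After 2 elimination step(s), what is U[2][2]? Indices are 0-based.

Step 1: pivot at (0,0) is -4.
  row1 ← row1 − (-4)·row0  ⇒  L[1][0]=-4, U row1=(0, 2, 0)
  row2 ← row2 − (4)·row0  ⇒  L[2][0]=4, U row2=(0, -2, 1)
Step 2: pivot at (1,1) is 2.
  row2 ← row2 − (-1)·row1  ⇒  L[2][1]=-1, U row2=(0, 0, 1)

U[2][2] = 1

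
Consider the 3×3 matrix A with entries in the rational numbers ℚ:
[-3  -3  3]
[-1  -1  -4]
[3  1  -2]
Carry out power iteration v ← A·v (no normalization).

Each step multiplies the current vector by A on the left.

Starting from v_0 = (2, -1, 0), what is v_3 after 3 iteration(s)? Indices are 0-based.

v_3 = (-93, 69, 105)

v_0 = (2, -1, 0).
v_1 = A·v_0 = (-3, -1, 5).
v_2 = A·v_1 = (27, -16, -20).
v_3 = A·v_2 = (-93, 69, 105).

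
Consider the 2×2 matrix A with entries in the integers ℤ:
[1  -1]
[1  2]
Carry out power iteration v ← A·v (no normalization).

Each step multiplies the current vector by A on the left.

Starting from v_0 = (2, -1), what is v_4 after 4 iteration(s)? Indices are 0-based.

v_0 = (2, -1).
v_1 = A·v_0 = (3, 0).
v_2 = A·v_1 = (3, 3).
v_3 = A·v_2 = (0, 9).
v_4 = A·v_3 = (-9, 18).

v_4 = (-9, 18)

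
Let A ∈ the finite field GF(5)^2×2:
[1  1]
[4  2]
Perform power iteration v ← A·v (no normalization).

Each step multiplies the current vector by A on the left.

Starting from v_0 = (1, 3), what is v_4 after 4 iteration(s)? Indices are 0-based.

v_4 = (3, 1)

v_0 = (1, 3).
v_1 = A·v_0 = (4, 0).
v_2 = A·v_1 = (4, 1).
v_3 = A·v_2 = (0, 3).
v_4 = A·v_3 = (3, 1).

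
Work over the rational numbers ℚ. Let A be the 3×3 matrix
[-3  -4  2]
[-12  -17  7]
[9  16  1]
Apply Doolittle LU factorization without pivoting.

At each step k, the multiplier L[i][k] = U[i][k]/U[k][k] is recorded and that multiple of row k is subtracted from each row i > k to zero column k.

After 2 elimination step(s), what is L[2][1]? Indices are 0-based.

[col 0] pivot -3
  R1 -= 4*R0 → (0, -1, -1)  (L[1][0] := 4)
  R2 -= -3*R0 → (0, 4, 7)  (L[2][0] := -3)
[col 1] pivot -1
  R2 -= -4*R1 → (0, 0, 3)  (L[2][1] := -4)

L[2][1] = -4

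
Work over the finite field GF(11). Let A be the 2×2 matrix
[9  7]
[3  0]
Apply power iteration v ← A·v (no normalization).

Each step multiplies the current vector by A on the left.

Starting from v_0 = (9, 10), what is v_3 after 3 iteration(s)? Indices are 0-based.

v_0 = (9, 10).
v_1 = A·v_0 = (8, 5).
v_2 = A·v_1 = (8, 2).
v_3 = A·v_2 = (9, 2).

v_3 = (9, 2)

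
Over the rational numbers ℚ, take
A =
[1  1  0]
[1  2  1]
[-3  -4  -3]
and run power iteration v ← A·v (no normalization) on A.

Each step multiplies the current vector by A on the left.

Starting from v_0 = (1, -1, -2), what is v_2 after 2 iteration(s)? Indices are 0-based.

v_2 = (-3, 1, -9)

v_0 = (1, -1, -2).
v_1 = A·v_0 = (0, -3, 7).
v_2 = A·v_1 = (-3, 1, -9).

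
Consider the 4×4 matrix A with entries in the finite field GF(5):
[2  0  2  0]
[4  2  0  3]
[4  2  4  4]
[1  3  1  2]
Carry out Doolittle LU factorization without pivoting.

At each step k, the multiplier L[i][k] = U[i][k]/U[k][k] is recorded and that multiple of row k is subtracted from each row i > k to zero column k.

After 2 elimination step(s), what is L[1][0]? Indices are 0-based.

L[1][0] = 2

Step 1: pivot at (0,0) is 2.
  row1 ← row1 − (2)·row0  ⇒  L[1][0]=2, U row1=(0, 2, 1, 3)
  row2 ← row2 − (2)·row0  ⇒  L[2][0]=2, U row2=(0, 2, 0, 4)
  row3 ← row3 − (3)·row0  ⇒  L[3][0]=3, U row3=(0, 3, 0, 2)
Step 2: pivot at (1,1) is 2.
  row2 ← row2 − (1)·row1  ⇒  L[2][1]=1, U row2=(0, 0, 4, 1)
  row3 ← row3 − (4)·row1  ⇒  L[3][1]=4, U row3=(0, 0, 1, 0)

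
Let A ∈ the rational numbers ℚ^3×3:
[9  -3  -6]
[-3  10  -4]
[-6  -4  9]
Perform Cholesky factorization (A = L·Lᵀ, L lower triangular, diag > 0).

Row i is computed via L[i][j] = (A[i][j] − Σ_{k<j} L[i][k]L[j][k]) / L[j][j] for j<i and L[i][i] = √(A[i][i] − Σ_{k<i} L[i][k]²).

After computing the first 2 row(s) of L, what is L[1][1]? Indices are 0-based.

L[1][1] = 3

Step 1: L[0][0] = √(9) = 3.
  L[1][0] = (-3) / L[0][0] = -1.
Step 2: L[1][1] = √(9) = 3.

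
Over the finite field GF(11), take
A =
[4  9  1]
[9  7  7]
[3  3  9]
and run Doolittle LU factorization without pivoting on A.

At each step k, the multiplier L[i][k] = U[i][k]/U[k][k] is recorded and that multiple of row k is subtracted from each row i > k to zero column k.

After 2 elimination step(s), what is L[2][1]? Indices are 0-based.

L[2][1] = 9

k=0: U[0][0]=4
  eliminate (1,0): mult=5, new row 1: (0, 6, 2); set L[1][0]=5
  eliminate (2,0): mult=9, new row 2: (0, 10, 0); set L[2][0]=9
k=1: U[1][1]=6
  eliminate (2,1): mult=9, new row 2: (0, 0, 4); set L[2][1]=9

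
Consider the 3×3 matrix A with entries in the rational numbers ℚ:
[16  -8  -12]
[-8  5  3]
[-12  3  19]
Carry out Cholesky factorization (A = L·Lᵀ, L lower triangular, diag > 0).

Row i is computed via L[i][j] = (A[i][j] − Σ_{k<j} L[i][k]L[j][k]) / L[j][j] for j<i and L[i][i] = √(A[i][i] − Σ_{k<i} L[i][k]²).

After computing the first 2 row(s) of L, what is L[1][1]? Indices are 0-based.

L[1][1] = 1

Step 1: L[0][0] = √(16) = 4.
  L[1][0] = (-8) / L[0][0] = -2.
Step 2: L[1][1] = √(1) = 1.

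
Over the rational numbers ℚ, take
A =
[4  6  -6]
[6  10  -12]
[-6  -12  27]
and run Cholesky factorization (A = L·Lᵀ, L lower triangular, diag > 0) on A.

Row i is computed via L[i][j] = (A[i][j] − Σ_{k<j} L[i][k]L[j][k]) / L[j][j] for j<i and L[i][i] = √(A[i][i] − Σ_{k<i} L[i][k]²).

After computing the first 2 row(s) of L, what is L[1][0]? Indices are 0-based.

Step 1: L[0][0] = √(4) = 2.
  L[1][0] = (6) / L[0][0] = 3.
Step 2: L[1][1] = √(1) = 1.

L[1][0] = 3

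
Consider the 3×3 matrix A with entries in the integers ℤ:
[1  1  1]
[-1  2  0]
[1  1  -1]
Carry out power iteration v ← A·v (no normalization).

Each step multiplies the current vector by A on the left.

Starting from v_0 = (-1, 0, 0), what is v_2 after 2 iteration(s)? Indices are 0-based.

v_0 = (-1, 0, 0).
v_1 = A·v_0 = (-1, 1, -1).
v_2 = A·v_1 = (-1, 3, 1).

v_2 = (-1, 3, 1)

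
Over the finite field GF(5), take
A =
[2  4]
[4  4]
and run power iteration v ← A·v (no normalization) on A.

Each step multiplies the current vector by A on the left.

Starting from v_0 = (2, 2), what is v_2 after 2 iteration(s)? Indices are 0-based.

v_0 = (2, 2).
v_1 = A·v_0 = (2, 1).
v_2 = A·v_1 = (3, 2).

v_2 = (3, 2)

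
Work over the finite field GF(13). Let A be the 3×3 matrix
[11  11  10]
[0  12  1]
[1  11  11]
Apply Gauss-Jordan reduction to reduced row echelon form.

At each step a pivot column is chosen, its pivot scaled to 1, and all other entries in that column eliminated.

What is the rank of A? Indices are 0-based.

pivot(0,0)=11: scale R0 → (1, 1, 8)
  clear (2,0): R2 −= (1)R0 → (0, 10, 3)
pivot(1,1)=12: scale R1 → (0, 1, 12)
  clear (0,1): R0 −= (1)R1 → (1, 0, 9)
  clear (2,1): R2 −= (10)R1 → (0, 0, 0)
col 2: no nonzero at/below row 2; advance.

rank = 2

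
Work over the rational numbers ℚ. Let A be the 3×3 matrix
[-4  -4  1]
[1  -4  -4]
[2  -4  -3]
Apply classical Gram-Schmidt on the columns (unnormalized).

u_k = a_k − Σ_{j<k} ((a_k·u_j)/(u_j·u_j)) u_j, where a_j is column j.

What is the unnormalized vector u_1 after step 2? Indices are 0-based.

u_1 = (-68/21, -88/21, -92/21)

Step 1: u_0 = a_0 = (-4, 1, 2).
Step 2: u_1 = a_1 − (4/21)·u_0 = (-68/21, -88/21, -92/21).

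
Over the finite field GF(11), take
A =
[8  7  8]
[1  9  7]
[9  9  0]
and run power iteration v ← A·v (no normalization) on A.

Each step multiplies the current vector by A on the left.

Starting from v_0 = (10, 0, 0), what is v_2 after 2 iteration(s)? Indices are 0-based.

v_0 = (10, 0, 0).
v_1 = A·v_0 = (3, 10, 2).
v_2 = A·v_1 = (0, 8, 7).

v_2 = (0, 8, 7)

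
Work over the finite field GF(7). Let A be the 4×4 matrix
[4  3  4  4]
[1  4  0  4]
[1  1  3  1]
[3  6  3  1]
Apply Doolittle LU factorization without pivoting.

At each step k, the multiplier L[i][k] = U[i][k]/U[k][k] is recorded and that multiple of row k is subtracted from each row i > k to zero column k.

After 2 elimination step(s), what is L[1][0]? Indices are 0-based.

L[1][0] = 2

Step 1: pivot at (0,0) is 4.
  row1 ← row1 − (2)·row0  ⇒  L[1][0]=2, U row1=(0, 5, 6, 3)
  row2 ← row2 − (2)·row0  ⇒  L[2][0]=2, U row2=(0, 2, 2, 0)
  row3 ← row3 − (6)·row0  ⇒  L[3][0]=6, U row3=(0, 2, 0, 5)
Step 2: pivot at (1,1) is 5.
  row2 ← row2 − (6)·row1  ⇒  L[2][1]=6, U row2=(0, 0, 1, 3)
  row3 ← row3 − (6)·row1  ⇒  L[3][1]=6, U row3=(0, 0, 6, 1)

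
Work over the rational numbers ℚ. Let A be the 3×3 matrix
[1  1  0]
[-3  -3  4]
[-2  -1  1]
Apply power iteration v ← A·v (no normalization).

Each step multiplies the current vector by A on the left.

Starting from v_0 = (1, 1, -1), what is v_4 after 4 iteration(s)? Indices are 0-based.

v_0 = (1, 1, -1).
v_1 = A·v_0 = (2, -10, -4).
v_2 = A·v_1 = (-8, 8, 2).
v_3 = A·v_2 = (0, 8, 10).
v_4 = A·v_3 = (8, 16, 2).

v_4 = (8, 16, 2)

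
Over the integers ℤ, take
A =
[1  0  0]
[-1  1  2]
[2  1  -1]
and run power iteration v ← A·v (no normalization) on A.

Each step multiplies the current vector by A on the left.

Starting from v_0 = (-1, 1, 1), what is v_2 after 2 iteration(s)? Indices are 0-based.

v_0 = (-1, 1, 1).
v_1 = A·v_0 = (-1, 4, -2).
v_2 = A·v_1 = (-1, 1, 4).

v_2 = (-1, 1, 4)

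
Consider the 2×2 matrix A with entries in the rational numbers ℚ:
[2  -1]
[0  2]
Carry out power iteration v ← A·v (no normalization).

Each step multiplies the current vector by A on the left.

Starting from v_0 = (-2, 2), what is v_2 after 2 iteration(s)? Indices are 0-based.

v_2 = (-16, 8)

v_0 = (-2, 2).
v_1 = A·v_0 = (-6, 4).
v_2 = A·v_1 = (-16, 8).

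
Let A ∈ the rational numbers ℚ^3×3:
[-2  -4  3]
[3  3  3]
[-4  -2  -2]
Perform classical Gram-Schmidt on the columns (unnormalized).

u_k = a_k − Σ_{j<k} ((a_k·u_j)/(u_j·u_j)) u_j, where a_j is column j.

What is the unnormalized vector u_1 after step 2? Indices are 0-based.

u_1 = (-66/29, 12/29, 42/29)

Step 1: u_0 = a_0 = (-2, 3, -4).
Step 2: u_1 = a_1 − (25/29)·u_0 = (-66/29, 12/29, 42/29).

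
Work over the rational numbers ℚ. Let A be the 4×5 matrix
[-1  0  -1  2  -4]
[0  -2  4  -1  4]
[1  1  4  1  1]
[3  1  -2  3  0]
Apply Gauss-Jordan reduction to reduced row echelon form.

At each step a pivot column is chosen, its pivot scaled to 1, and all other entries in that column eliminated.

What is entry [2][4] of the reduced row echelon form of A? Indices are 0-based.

M[2][4] = 33/100

pivot(0,0)=-1: scale R0 → (1, 0, 1, -2, 4)
  clear (2,0): R2 −= (1)R0 → (0, 1, 3, 3, -3)
  clear (3,0): R3 −= (3)R0 → (0, 1, -5, 9, -12)
pivot(1,1)=-2: scale R1 → (0, 1, -2, 1/2, -2)
  clear (2,1): R2 −= (1)R1 → (0, 0, 5, 5/2, -1)
  clear (3,1): R3 −= (1)R1 → (0, 0, -3, 17/2, -10)
pivot(2,2)=5: scale R2 → (0, 0, 1, 1/2, -1/5)
  clear (0,2): R0 −= (1)R2 → (1, 0, 0, -5/2, 21/5)
  clear (1,2): R1 −= (-2)R2 → (0, 1, 0, 3/2, -12/5)
  clear (3,2): R3 −= (-3)R2 → (0, 0, 0, 10, -53/5)
pivot(3,3)=10: scale R3 → (0, 0, 0, 1, -53/50)
  clear (0,3): R0 −= (-5/2)R3 → (1, 0, 0, 0, 31/20)
  clear (1,3): R1 −= (3/2)R3 → (0, 1, 0, 0, -81/100)
  clear (2,3): R2 −= (1/2)R3 → (0, 0, 1, 0, 33/100)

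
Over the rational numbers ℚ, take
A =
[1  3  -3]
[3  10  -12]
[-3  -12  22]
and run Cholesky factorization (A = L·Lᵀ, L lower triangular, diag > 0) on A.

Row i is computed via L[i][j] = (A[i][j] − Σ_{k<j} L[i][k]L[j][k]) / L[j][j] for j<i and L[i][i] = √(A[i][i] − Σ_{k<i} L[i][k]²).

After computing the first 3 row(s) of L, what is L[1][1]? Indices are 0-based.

Step 1: L[0][0] = √(1) = 1.
  L[1][0] = (3) / L[0][0] = 3.
Step 2: L[1][1] = √(1) = 1.
  L[2][0] = (-3) / L[0][0] = -3.
  L[2][1] = (-3) / L[1][1] = -3.
Step 3: L[2][2] = √(4) = 2.

L[1][1] = 1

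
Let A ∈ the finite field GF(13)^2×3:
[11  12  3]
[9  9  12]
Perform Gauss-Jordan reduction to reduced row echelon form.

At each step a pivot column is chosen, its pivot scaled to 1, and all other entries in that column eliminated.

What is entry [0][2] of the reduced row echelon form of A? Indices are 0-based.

M[0][2] = 0

step 1: normalize row 0 (÷11) = (1, 7, 5)
  row 1: subtract 9×row0 = (0, 11, 6)
step 2: normalize row 1 (÷11) = (0, 1, 10)
  row 0: subtract 7×row1 = (1, 0, 0)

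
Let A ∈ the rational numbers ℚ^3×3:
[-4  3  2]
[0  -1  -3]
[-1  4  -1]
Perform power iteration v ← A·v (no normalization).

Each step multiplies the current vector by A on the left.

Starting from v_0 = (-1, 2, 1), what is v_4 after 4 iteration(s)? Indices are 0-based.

v_0 = (-1, 2, 1).
v_1 = A·v_0 = (12, -5, 8).
v_2 = A·v_1 = (-47, -19, -40).
v_3 = A·v_2 = (51, 139, 11).
v_4 = A·v_3 = (235, -172, 494).

v_4 = (235, -172, 494)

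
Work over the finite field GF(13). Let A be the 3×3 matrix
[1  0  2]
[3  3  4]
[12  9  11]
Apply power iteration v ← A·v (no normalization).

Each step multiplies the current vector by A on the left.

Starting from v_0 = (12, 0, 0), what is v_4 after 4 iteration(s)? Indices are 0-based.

v_0 = (12, 0, 0).
v_1 = A·v_0 = (12, 10, 1).
v_2 = A·v_1 = (1, 5, 11).
v_3 = A·v_2 = (10, 10, 9).
v_4 = A·v_3 = (2, 5, 10).

v_4 = (2, 5, 10)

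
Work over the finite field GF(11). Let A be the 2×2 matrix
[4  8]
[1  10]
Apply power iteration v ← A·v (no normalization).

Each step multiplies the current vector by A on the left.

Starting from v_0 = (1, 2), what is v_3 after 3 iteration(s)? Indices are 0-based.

v_3 = (5, 7)

v_0 = (1, 2).
v_1 = A·v_0 = (9, 10).
v_2 = A·v_1 = (6, 10).
v_3 = A·v_2 = (5, 7).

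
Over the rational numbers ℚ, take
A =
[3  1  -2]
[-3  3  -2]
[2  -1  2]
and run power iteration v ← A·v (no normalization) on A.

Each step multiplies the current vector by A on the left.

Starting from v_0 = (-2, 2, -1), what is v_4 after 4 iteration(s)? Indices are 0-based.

v_0 = (-2, 2, -1).
v_1 = A·v_0 = (-2, 14, -8).
v_2 = A·v_1 = (24, 64, -34).
v_3 = A·v_2 = (204, 188, -84).
v_4 = A·v_3 = (968, 120, 52).

v_4 = (968, 120, 52)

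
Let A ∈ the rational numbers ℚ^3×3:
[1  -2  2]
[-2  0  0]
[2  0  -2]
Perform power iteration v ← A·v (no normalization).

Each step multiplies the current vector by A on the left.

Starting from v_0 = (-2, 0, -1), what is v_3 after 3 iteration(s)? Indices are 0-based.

v_3 = (-40, 32, -24)

v_0 = (-2, 0, -1).
v_1 = A·v_0 = (-4, 4, -2).
v_2 = A·v_1 = (-16, 8, -4).
v_3 = A·v_2 = (-40, 32, -24).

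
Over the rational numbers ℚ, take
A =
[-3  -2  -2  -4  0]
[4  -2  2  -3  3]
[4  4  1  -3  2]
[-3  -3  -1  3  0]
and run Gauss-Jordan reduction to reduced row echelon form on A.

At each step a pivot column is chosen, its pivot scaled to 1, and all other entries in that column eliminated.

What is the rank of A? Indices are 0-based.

pivot(0,0)=-3: scale R0 → (1, 2/3, 2/3, 4/3, 0)
  clear (1,0): R1 −= (4)R0 → (0, -14/3, -2/3, -25/3, 3)
  clear (2,0): R2 −= (4)R0 → (0, 4/3, -5/3, -25/3, 2)
  clear (3,0): R3 −= (-3)R0 → (0, -1, 1, 7, 0)
pivot(1,1)=-14/3: scale R1 → (0, 1, 1/7, 25/14, -9/14)
  clear (0,1): R0 −= (2/3)R1 → (1, 0, 4/7, 1/7, 3/7)
  clear (2,1): R2 −= (4/3)R1 → (0, 0, -13/7, -75/7, 20/7)
  clear (3,1): R3 −= (-1)R1 → (0, 0, 8/7, 123/14, -9/14)
pivot(2,2)=-13/7: scale R2 → (0, 0, 1, 75/13, -20/13)
  clear (0,2): R0 −= (4/7)R2 → (1, 0, 0, -41/13, 17/13)
  clear (1,2): R1 −= (1/7)R2 → (0, 1, 0, 25/26, -11/26)
  clear (3,2): R3 −= (8/7)R2 → (0, 0, 0, 57/26, 29/26)
pivot(3,3)=57/26: scale R3 → (0, 0, 0, 1, 29/57)
  clear (0,3): R0 −= (-41/13)R3 → (1, 0, 0, 0, 166/57)
  clear (1,3): R1 −= (25/26)R3 → (0, 1, 0, 0, -52/57)
  clear (2,3): R2 −= (75/13)R3 → (0, 0, 1, 0, -85/19)

rank = 4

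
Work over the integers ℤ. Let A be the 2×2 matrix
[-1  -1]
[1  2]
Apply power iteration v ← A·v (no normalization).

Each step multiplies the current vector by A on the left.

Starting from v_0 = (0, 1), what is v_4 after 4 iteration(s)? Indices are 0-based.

v_0 = (0, 1).
v_1 = A·v_0 = (-1, 2).
v_2 = A·v_1 = (-1, 3).
v_3 = A·v_2 = (-2, 5).
v_4 = A·v_3 = (-3, 8).

v_4 = (-3, 8)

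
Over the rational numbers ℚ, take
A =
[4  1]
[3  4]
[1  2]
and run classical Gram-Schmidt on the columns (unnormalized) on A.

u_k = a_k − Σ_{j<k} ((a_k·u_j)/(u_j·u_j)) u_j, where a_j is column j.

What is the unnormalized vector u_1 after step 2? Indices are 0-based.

Step 1: u_0 = a_0 = (4, 3, 1).
Step 2: u_1 = a_1 − (9/13)·u_0 = (-23/13, 25/13, 17/13).

u_1 = (-23/13, 25/13, 17/13)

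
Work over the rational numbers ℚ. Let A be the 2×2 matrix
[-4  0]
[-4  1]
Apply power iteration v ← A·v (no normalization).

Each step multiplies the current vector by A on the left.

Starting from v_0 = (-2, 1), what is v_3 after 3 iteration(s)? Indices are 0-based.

v_0 = (-2, 1).
v_1 = A·v_0 = (8, 9).
v_2 = A·v_1 = (-32, -23).
v_3 = A·v_2 = (128, 105).

v_3 = (128, 105)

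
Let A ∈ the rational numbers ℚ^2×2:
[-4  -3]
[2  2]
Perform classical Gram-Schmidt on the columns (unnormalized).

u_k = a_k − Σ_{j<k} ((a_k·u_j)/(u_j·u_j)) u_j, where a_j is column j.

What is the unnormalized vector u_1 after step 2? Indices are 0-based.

Step 1: u_0 = a_0 = (-4, 2).
Step 2: u_1 = a_1 − (4/5)·u_0 = (1/5, 2/5).

u_1 = (1/5, 2/5)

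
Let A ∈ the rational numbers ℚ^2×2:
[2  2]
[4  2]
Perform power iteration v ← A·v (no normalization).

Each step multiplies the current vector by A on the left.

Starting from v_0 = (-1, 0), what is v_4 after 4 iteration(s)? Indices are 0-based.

v_4 = (-272, -384)

v_0 = (-1, 0).
v_1 = A·v_0 = (-2, -4).
v_2 = A·v_1 = (-12, -16).
v_3 = A·v_2 = (-56, -80).
v_4 = A·v_3 = (-272, -384).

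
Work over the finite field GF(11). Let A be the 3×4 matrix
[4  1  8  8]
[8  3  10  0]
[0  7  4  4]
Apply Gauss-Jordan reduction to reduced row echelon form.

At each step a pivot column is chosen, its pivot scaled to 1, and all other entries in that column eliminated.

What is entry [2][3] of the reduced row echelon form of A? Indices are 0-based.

M[2][3] = 3

[1] R0 /= 4  ⇒  (1, 3, 2, 2)
     R1 -= 8·R0  ⇒  (0, 1, 5, 6)
[2] R1 /= 1  ⇒  (0, 1, 5, 6)
     R0 -= 3·R1  ⇒  (1, 0, 9, 6)
     R2 -= 7·R1  ⇒  (0, 0, 2, 6)
[3] R2 /= 2  ⇒  (0, 0, 1, 3)
     R0 -= 9·R2  ⇒  (1, 0, 0, 1)
     R1 -= 5·R2  ⇒  (0, 1, 0, 2)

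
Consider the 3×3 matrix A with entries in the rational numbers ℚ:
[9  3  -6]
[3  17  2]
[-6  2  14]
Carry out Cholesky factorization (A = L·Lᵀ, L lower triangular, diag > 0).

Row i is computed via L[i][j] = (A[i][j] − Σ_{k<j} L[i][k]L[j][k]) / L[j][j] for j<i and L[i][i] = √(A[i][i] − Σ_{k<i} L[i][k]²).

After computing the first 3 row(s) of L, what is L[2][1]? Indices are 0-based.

Step 1: L[0][0] = √(9) = 3.
  L[1][0] = (3) / L[0][0] = 1.
Step 2: L[1][1] = √(16) = 4.
  L[2][0] = (-6) / L[0][0] = -2.
  L[2][1] = (4) / L[1][1] = 1.
Step 3: L[2][2] = √(9) = 3.

L[2][1] = 1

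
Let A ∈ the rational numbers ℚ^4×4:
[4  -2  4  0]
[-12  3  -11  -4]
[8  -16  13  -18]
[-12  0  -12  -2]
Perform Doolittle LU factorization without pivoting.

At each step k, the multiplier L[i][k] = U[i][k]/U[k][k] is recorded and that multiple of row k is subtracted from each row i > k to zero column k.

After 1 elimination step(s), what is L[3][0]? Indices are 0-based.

L[3][0] = -3

[col 0] pivot 4
  R1 -= -3*R0 → (0, -3, 1, -4)  (L[1][0] := -3)
  R2 -= 2*R0 → (0, -12, 5, -18)  (L[2][0] := 2)
  R3 -= -3*R0 → (0, -6, 0, -2)  (L[3][0] := -3)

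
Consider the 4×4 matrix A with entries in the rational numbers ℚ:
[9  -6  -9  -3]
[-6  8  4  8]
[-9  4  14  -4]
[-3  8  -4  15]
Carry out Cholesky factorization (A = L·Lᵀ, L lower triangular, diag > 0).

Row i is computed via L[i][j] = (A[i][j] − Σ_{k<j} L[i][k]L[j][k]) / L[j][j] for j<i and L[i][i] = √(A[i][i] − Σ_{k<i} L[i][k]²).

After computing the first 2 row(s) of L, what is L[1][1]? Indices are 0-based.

L[1][1] = 2

Step 1: L[0][0] = √(9) = 3.
  L[1][0] = (-6) / L[0][0] = -2.
Step 2: L[1][1] = √(4) = 2.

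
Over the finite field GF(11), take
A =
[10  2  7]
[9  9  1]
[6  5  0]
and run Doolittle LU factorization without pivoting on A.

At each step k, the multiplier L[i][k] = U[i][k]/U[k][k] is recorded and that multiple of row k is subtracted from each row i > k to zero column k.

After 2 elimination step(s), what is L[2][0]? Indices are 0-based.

L[2][0] = 5

Step 1: pivot at (0,0) is 10.
  row1 ← row1 − (2)·row0  ⇒  L[1][0]=2, U row1=(0, 5, 9)
  row2 ← row2 − (5)·row0  ⇒  L[2][0]=5, U row2=(0, 6, 9)
Step 2: pivot at (1,1) is 5.
  row2 ← row2 − (10)·row1  ⇒  L[2][1]=10, U row2=(0, 0, 7)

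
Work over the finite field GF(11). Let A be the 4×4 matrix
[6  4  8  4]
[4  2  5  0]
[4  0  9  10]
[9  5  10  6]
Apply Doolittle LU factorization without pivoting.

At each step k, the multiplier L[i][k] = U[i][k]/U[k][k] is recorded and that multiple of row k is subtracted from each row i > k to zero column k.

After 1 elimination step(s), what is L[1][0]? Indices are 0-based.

L[1][0] = 8

[col 0] pivot 6
  R1 -= 8*R0 → (0, 3, 7, 1)  (L[1][0] := 8)
  R2 -= 8*R0 → (0, 1, 0, 0)  (L[2][0] := 8)
  R3 -= 7*R0 → (0, 10, 9, 0)  (L[3][0] := 7)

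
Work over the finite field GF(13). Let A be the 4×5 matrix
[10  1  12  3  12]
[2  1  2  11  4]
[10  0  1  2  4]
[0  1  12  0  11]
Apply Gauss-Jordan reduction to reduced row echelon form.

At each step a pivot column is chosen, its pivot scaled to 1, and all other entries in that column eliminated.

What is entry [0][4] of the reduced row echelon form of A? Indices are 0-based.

M[0][4] = 9

pivot(0,0)=10: scale R0 → (1, 4, 9, 12, 9)
  clear (1,0): R1 −= (2)R0 → (0, 6, 10, 0, 12)
  clear (2,0): R2 −= (10)R0 → (0, 12, 2, 12, 5)
pivot(1,1)=6: scale R1 → (0, 1, 6, 0, 2)
  clear (0,1): R0 −= (4)R1 → (1, 0, 11, 12, 1)
  clear (2,1): R2 −= (12)R1 → (0, 0, 8, 12, 7)
  clear (3,1): R3 −= (1)R1 → (0, 0, 6, 0, 9)
pivot(2,2)=8: scale R2 → (0, 0, 1, 8, 9)
  clear (0,2): R0 −= (11)R2 → (1, 0, 0, 2, 6)
  clear (1,2): R1 −= (6)R2 → (0, 1, 0, 4, 0)
  clear (3,2): R3 −= (6)R2 → (0, 0, 0, 4, 7)
pivot(3,3)=4: scale R3 → (0, 0, 0, 1, 5)
  clear (0,3): R0 −= (2)R3 → (1, 0, 0, 0, 9)
  clear (1,3): R1 −= (4)R3 → (0, 1, 0, 0, 6)
  clear (2,3): R2 −= (8)R3 → (0, 0, 1, 0, 8)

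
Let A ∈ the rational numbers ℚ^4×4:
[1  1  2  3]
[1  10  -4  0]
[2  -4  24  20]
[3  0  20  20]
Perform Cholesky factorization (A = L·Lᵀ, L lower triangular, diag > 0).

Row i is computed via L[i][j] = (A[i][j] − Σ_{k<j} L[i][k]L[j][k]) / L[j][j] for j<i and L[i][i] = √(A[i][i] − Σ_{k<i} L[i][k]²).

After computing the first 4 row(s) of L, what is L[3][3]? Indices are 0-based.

Step 1: L[0][0] = √(1) = 1.
  L[1][0] = (1) / L[0][0] = 1.
Step 2: L[1][1] = √(9) = 3.
  L[2][0] = (2) / L[0][0] = 2.
  L[2][1] = (-6) / L[1][1] = -2.
Step 3: L[2][2] = √(16) = 4.
  L[3][0] = (3) / L[0][0] = 3.
  L[3][1] = (-3) / L[1][1] = -1.
  L[3][2] = (12) / L[2][2] = 3.
Step 4: L[3][3] = √(1) = 1.

L[3][3] = 1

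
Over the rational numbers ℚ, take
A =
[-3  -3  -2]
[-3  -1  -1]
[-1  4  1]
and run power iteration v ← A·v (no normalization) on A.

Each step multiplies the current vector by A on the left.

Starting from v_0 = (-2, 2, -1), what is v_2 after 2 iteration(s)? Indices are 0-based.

v_2 = (-39, -20, 27)

v_0 = (-2, 2, -1).
v_1 = A·v_0 = (2, 5, 9).
v_2 = A·v_1 = (-39, -20, 27).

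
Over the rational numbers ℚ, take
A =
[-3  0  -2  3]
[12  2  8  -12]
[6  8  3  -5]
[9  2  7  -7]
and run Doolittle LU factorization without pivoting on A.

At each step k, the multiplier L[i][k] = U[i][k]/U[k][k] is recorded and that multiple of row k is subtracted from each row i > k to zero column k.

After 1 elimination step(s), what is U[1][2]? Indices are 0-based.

Step 1: pivot at (0,0) is -3.
  row1 ← row1 − (-4)·row0  ⇒  L[1][0]=-4, U row1=(0, 2, 0, 0)
  row2 ← row2 − (-2)·row0  ⇒  L[2][0]=-2, U row2=(0, 8, -1, 1)
  row3 ← row3 − (-3)·row0  ⇒  L[3][0]=-3, U row3=(0, 2, 1, 2)

U[1][2] = 0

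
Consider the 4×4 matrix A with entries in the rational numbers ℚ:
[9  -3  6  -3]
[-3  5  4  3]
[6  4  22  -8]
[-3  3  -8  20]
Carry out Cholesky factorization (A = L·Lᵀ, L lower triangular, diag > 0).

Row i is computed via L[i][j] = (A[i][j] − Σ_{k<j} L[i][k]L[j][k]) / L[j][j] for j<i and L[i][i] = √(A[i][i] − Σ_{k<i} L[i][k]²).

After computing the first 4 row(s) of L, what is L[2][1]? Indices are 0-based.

L[2][1] = 3

Step 1: L[0][0] = √(9) = 3.
  L[1][0] = (-3) / L[0][0] = -1.
Step 2: L[1][1] = √(4) = 2.
  L[2][0] = (6) / L[0][0] = 2.
  L[2][1] = (6) / L[1][1] = 3.
Step 3: L[2][2] = √(9) = 3.
  L[3][0] = (-3) / L[0][0] = -1.
  L[3][1] = (2) / L[1][1] = 1.
  L[3][2] = (-9) / L[2][2] = -3.
Step 4: L[3][3] = √(9) = 3.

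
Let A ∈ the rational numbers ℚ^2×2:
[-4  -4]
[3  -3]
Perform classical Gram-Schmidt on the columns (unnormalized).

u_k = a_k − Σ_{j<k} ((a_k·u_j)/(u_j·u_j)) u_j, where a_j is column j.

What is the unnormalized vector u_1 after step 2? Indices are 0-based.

u_1 = (-72/25, -96/25)

Step 1: u_0 = a_0 = (-4, 3).
Step 2: u_1 = a_1 − (7/25)·u_0 = (-72/25, -96/25).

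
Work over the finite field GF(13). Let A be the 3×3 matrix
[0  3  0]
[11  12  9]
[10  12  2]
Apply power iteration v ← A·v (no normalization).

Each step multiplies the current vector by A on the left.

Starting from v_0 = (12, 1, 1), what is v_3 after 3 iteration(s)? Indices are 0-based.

v_0 = (12, 1, 1).
v_1 = A·v_0 = (3, 10, 4).
v_2 = A·v_1 = (4, 7, 2).
v_3 = A·v_2 = (8, 3, 11).

v_3 = (8, 3, 11)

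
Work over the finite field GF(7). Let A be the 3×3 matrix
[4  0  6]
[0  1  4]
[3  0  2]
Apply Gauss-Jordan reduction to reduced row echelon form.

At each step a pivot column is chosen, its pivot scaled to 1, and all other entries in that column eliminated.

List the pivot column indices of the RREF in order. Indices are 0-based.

pivot columns: 0, 1, 2

pivot(0,0)=4: scale R0 → (1, 0, 5)
  clear (2,0): R2 −= (3)R0 → (0, 0, 1)
pivot(1,1)=1: scale R1 → (0, 1, 4)
pivot(2,2)=1: scale R2 → (0, 0, 1)
  clear (0,2): R0 −= (5)R2 → (1, 0, 0)
  clear (1,2): R1 −= (4)R2 → (0, 1, 0)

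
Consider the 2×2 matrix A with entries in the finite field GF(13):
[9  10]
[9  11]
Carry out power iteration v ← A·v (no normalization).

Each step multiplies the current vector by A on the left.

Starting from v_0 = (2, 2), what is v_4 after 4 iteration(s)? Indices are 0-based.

v_0 = (2, 2).
v_1 = A·v_0 = (12, 1).
v_2 = A·v_1 = (1, 2).
v_3 = A·v_2 = (3, 5).
v_4 = A·v_3 = (12, 4).

v_4 = (12, 4)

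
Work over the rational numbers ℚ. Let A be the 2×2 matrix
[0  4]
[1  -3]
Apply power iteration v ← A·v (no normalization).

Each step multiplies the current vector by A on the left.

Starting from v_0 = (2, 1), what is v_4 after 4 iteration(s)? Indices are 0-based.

v_0 = (2, 1).
v_1 = A·v_0 = (4, -1).
v_2 = A·v_1 = (-4, 7).
v_3 = A·v_2 = (28, -25).
v_4 = A·v_3 = (-100, 103).

v_4 = (-100, 103)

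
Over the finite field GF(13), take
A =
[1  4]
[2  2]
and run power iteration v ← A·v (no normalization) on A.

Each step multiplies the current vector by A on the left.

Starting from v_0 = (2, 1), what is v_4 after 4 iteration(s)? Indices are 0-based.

v_0 = (2, 1).
v_1 = A·v_0 = (6, 6).
v_2 = A·v_1 = (4, 11).
v_3 = A·v_2 = (9, 4).
v_4 = A·v_3 = (12, 0).

v_4 = (12, 0)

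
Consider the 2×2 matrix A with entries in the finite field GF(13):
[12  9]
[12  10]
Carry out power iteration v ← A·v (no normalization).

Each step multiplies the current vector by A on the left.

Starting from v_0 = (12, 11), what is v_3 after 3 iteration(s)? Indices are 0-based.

v_0 = (12, 11).
v_1 = A·v_0 = (9, 7).
v_2 = A·v_1 = (2, 9).
v_3 = A·v_2 = (1, 10).

v_3 = (1, 10)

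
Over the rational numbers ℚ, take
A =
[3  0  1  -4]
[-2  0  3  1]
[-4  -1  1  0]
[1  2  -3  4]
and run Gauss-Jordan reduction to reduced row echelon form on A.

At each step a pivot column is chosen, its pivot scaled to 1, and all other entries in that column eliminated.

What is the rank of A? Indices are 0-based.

[1] R0 /= 3  ⇒  (1, 0, 1/3, -4/3)
     R1 -= -2·R0  ⇒  (0, 0, 11/3, -5/3)
     R2 -= -4·R0  ⇒  (0, -1, 7/3, -16/3)
     R3 -= 1·R0  ⇒  (0, 2, -10/3, 16/3)
[2] R1 <-> R2
[2] R1 /= -1  ⇒  (0, 1, -7/3, 16/3)
     R3 -= 2·R1  ⇒  (0, 0, 4/3, -16/3)
[3] R2 /= 11/3  ⇒  (0, 0, 1, -5/11)
     R0 -= 1/3·R2  ⇒  (1, 0, 0, -13/11)
     R1 -= -7/3·R2  ⇒  (0, 1, 0, 47/11)
     R3 -= 4/3·R2  ⇒  (0, 0, 0, -52/11)
[4] R3 /= -52/11  ⇒  (0, 0, 0, 1)
     R0 -= -13/11·R3  ⇒  (1, 0, 0, 0)
     R1 -= 47/11·R3  ⇒  (0, 1, 0, 0)
     R2 -= -5/11·R3  ⇒  (0, 0, 1, 0)

rank = 4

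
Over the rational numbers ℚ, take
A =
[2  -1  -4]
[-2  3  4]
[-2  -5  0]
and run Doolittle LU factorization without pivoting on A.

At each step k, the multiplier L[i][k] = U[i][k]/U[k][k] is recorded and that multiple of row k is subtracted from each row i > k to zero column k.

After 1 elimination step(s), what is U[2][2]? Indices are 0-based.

[col 0] pivot 2
  R1 -= -1*R0 → (0, 2, 0)  (L[1][0] := -1)
  R2 -= -1*R0 → (0, -6, -4)  (L[2][0] := -1)

U[2][2] = -4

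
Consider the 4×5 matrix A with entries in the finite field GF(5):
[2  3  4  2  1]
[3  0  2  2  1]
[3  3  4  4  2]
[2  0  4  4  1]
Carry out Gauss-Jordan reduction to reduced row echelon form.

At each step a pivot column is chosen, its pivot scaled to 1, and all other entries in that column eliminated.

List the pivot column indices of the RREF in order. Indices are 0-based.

pivot columns: 0, 1, 2, 3

[1] R0 /= 2  ⇒  (1, 4, 2, 1, 3)
     R1 -= 3·R0  ⇒  (0, 3, 1, 4, 2)
     R2 -= 3·R0  ⇒  (0, 1, 3, 1, 3)
     R3 -= 2·R0  ⇒  (0, 2, 0, 2, 0)
[2] R1 /= 3  ⇒  (0, 1, 2, 3, 4)
     R0 -= 4·R1  ⇒  (1, 0, 4, 4, 2)
     R2 -= 1·R1  ⇒  (0, 0, 1, 3, 4)
     R3 -= 2·R1  ⇒  (0, 0, 1, 1, 2)
[3] R2 /= 1  ⇒  (0, 0, 1, 3, 4)
     R0 -= 4·R2  ⇒  (1, 0, 0, 2, 1)
     R1 -= 2·R2  ⇒  (0, 1, 0, 2, 1)
     R3 -= 1·R2  ⇒  (0, 0, 0, 3, 3)
[4] R3 /= 3  ⇒  (0, 0, 0, 1, 1)
     R0 -= 2·R3  ⇒  (1, 0, 0, 0, 4)
     R1 -= 2·R3  ⇒  (0, 1, 0, 0, 4)
     R2 -= 3·R3  ⇒  (0, 0, 1, 0, 1)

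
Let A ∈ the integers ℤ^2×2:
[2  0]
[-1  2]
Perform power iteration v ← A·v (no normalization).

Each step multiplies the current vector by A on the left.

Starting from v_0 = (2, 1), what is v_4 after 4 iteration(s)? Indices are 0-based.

v_4 = (32, -48)

v_0 = (2, 1).
v_1 = A·v_0 = (4, 0).
v_2 = A·v_1 = (8, -4).
v_3 = A·v_2 = (16, -16).
v_4 = A·v_3 = (32, -48).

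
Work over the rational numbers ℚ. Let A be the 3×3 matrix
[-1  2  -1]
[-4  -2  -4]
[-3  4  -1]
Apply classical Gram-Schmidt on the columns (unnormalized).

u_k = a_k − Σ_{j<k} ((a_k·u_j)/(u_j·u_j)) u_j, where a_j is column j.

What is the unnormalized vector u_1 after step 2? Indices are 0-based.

Step 1: u_0 = a_0 = (-1, -4, -3).
Step 2: u_1 = a_1 − (-3/13)·u_0 = (23/13, -38/13, 43/13).

u_1 = (23/13, -38/13, 43/13)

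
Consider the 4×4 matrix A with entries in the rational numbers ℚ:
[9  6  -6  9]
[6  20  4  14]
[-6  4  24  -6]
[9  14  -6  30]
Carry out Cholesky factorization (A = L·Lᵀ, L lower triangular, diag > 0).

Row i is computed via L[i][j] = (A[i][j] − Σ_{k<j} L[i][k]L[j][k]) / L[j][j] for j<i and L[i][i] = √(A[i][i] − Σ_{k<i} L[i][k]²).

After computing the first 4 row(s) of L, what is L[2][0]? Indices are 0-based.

Step 1: L[0][0] = √(9) = 3.
  L[1][0] = (6) / L[0][0] = 2.
Step 2: L[1][1] = √(16) = 4.
  L[2][0] = (-6) / L[0][0] = -2.
  L[2][1] = (8) / L[1][1] = 2.
Step 3: L[2][2] = √(16) = 4.
  L[3][0] = (9) / L[0][0] = 3.
  L[3][1] = (8) / L[1][1] = 2.
  L[3][2] = (-4) / L[2][2] = -1.
Step 4: L[3][3] = √(16) = 4.

L[2][0] = -2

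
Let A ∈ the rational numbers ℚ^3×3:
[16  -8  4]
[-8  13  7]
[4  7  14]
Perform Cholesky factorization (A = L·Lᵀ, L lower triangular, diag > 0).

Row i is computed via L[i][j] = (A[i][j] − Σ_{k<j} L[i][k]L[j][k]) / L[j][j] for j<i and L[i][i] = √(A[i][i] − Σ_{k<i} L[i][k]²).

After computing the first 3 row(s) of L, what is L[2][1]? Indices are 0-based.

Step 1: L[0][0] = √(16) = 4.
  L[1][0] = (-8) / L[0][0] = -2.
Step 2: L[1][1] = √(9) = 3.
  L[2][0] = (4) / L[0][0] = 1.
  L[2][1] = (9) / L[1][1] = 3.
Step 3: L[2][2] = √(4) = 2.

L[2][1] = 3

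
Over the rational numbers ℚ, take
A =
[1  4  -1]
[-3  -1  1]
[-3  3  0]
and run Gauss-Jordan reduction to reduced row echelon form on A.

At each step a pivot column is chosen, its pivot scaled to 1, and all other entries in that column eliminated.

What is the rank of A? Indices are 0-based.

[1] R0 /= 1  ⇒  (1, 4, -1)
     R1 -= -3·R0  ⇒  (0, 11, -2)
     R2 -= -3·R0  ⇒  (0, 15, -3)
[2] R1 /= 11  ⇒  (0, 1, -2/11)
     R0 -= 4·R1  ⇒  (1, 0, -3/11)
     R2 -= 15·R1  ⇒  (0, 0, -3/11)
[3] R2 /= -3/11  ⇒  (0, 0, 1)
     R0 -= -3/11·R2  ⇒  (1, 0, 0)
     R1 -= -2/11·R2  ⇒  (0, 1, 0)

rank = 3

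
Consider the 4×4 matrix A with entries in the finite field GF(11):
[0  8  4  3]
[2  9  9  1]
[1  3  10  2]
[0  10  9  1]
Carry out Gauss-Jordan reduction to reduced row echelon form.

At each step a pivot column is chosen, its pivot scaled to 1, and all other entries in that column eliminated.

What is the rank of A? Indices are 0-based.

rank = 3

[1] R0 <-> R1
[1] R0 /= 2  ⇒  (1, 10, 10, 6)
     R2 -= 1·R0  ⇒  (0, 4, 0, 7)
[2] R1 /= 8  ⇒  (0, 1, 6, 10)
     R0 -= 10·R1  ⇒  (1, 0, 5, 5)
     R2 -= 4·R1  ⇒  (0, 0, 9, 0)
     R3 -= 10·R1  ⇒  (0, 0, 4, 0)
[3] R2 /= 9  ⇒  (0, 0, 1, 0)
     R0 -= 5·R2  ⇒  (1, 0, 0, 5)
     R1 -= 6·R2  ⇒  (0, 1, 0, 10)
     R3 -= 4·R2  ⇒  (0, 0, 0, 0)
column 3 empty below row 3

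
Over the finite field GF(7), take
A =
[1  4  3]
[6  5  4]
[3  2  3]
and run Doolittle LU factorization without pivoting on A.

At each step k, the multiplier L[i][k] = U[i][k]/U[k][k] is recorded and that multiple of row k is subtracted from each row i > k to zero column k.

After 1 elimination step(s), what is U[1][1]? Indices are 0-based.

Step 1: pivot at (0,0) is 1.
  row1 ← row1 − (6)·row0  ⇒  L[1][0]=6, U row1=(0, 2, 0)
  row2 ← row2 − (3)·row0  ⇒  L[2][0]=3, U row2=(0, 4, 1)

U[1][1] = 2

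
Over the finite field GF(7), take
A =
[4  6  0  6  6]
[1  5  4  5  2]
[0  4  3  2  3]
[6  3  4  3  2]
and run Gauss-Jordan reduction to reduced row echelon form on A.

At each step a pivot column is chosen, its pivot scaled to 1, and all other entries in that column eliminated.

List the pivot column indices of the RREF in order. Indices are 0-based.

step 1: normalize row 0 (÷4) = (1, 5, 0, 5, 5)
  row 1: subtract 1×row0 = (0, 0, 4, 0, 4)
  row 3: subtract 6×row0 = (0, 1, 4, 1, 0)
step 2: exchange rows 1,2
step 2: normalize row 1 (÷4) = (0, 1, 6, 4, 6)
  row 0: subtract 5×row1 = (1, 0, 5, 6, 3)
  row 3: subtract 1×row1 = (0, 0, 5, 4, 1)
step 3: normalize row 2 (÷4) = (0, 0, 1, 0, 1)
  row 0: subtract 5×row2 = (1, 0, 0, 6, 5)
  row 1: subtract 6×row2 = (0, 1, 0, 4, 0)
  row 3: subtract 5×row2 = (0, 0, 0, 4, 3)
step 4: normalize row 3 (÷4) = (0, 0, 0, 1, 6)
  row 0: subtract 6×row3 = (1, 0, 0, 0, 4)
  row 1: subtract 4×row3 = (0, 1, 0, 0, 4)

pivot columns: 0, 1, 2, 3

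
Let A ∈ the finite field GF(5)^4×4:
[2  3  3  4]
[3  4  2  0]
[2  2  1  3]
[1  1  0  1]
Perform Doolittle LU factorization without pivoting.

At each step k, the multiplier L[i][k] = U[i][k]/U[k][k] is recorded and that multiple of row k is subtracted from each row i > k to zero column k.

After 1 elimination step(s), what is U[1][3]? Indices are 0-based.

U[1][3] = 4

k=0: U[0][0]=2
  eliminate (1,0): mult=4, new row 1: (0, 2, 0, 4); set L[1][0]=4
  eliminate (2,0): mult=1, new row 2: (0, 4, 3, 4); set L[2][0]=1
  eliminate (3,0): mult=3, new row 3: (0, 2, 1, 4); set L[3][0]=3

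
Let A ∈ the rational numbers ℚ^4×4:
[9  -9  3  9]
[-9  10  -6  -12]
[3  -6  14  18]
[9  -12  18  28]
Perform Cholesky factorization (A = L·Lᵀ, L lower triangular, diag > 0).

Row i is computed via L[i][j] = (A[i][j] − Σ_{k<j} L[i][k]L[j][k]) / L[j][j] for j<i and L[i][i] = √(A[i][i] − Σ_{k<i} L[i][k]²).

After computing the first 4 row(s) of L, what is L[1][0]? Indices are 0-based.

Step 1: L[0][0] = √(9) = 3.
  L[1][0] = (-9) / L[0][0] = -3.
Step 2: L[1][1] = √(1) = 1.
  L[2][0] = (3) / L[0][0] = 1.
  L[2][1] = (-3) / L[1][1] = -3.
Step 3: L[2][2] = √(4) = 2.
  L[3][0] = (9) / L[0][0] = 3.
  L[3][1] = (-3) / L[1][1] = -3.
  L[3][2] = (6) / L[2][2] = 3.
Step 4: L[3][3] = √(1) = 1.

L[1][0] = -3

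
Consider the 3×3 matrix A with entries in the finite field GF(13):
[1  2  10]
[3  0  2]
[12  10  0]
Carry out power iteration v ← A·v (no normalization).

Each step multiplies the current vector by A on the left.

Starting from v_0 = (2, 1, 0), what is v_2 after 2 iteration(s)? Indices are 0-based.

v_2 = (5, 2, 4)

v_0 = (2, 1, 0).
v_1 = A·v_0 = (4, 6, 8).
v_2 = A·v_1 = (5, 2, 4).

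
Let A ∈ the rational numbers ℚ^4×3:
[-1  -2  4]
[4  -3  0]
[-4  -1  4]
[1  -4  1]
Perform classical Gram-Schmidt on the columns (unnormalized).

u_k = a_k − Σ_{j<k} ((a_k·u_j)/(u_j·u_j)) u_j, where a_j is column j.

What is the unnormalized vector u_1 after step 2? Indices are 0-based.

u_1 = (-39/17, -31/17, -37/17, -63/17)

Step 1: u_0 = a_0 = (-1, 4, -4, 1).
Step 2: u_1 = a_1 − (-5/17)·u_0 = (-39/17, -31/17, -37/17, -63/17).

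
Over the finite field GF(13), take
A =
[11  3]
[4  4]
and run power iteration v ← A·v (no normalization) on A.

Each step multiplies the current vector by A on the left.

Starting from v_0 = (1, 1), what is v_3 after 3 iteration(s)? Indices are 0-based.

v_0 = (1, 1).
v_1 = A·v_0 = (1, 8).
v_2 = A·v_1 = (9, 10).
v_3 = A·v_2 = (12, 11).

v_3 = (12, 11)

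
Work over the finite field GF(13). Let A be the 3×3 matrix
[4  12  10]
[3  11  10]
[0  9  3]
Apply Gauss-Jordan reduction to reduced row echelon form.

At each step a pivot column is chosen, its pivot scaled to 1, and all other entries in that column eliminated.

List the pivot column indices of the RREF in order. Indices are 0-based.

pivot columns: 0, 1, 2

pivot(0,0)=4: scale R0 → (1, 3, 9)
  clear (1,0): R1 −= (3)R0 → (0, 2, 9)
pivot(1,1)=2: scale R1 → (0, 1, 11)
  clear (0,1): R0 −= (3)R1 → (1, 0, 2)
  clear (2,1): R2 −= (9)R1 → (0, 0, 8)
pivot(2,2)=8: scale R2 → (0, 0, 1)
  clear (0,2): R0 −= (2)R2 → (1, 0, 0)
  clear (1,2): R1 −= (11)R2 → (0, 1, 0)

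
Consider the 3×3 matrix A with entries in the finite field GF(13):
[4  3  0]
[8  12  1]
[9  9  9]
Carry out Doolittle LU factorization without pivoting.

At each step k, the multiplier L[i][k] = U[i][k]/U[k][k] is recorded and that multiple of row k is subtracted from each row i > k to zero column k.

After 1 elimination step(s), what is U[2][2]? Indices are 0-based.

U[2][2] = 9

Step 1: pivot at (0,0) is 4.
  row1 ← row1 − (2)·row0  ⇒  L[1][0]=2, U row1=(0, 6, 1)
  row2 ← row2 − (12)·row0  ⇒  L[2][0]=12, U row2=(0, 12, 9)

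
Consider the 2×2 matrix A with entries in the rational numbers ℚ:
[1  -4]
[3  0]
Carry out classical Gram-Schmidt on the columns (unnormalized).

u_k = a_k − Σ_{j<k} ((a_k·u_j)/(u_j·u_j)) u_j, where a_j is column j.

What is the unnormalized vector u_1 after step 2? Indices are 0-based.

Step 1: u_0 = a_0 = (1, 3).
Step 2: u_1 = a_1 − (-2/5)·u_0 = (-18/5, 6/5).

u_1 = (-18/5, 6/5)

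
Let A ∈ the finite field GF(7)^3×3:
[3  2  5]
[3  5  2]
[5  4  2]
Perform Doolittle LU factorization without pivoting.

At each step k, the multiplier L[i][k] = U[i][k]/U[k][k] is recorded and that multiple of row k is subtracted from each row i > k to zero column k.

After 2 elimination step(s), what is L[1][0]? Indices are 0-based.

L[1][0] = 1

Step 1: pivot at (0,0) is 3.
  row1 ← row1 − (1)·row0  ⇒  L[1][0]=1, U row1=(0, 3, 4)
  row2 ← row2 − (4)·row0  ⇒  L[2][0]=4, U row2=(0, 3, 3)
Step 2: pivot at (1,1) is 3.
  row2 ← row2 − (1)·row1  ⇒  L[2][1]=1, U row2=(0, 0, 6)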